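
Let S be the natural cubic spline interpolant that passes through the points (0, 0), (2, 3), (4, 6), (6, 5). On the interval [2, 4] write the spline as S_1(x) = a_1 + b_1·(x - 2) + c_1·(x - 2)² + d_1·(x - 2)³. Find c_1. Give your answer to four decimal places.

0.2000

Let m_i = S''(x_i). Step sizes h_i = 2, 2, 2; slopes of the chords Δ_i = (y_(i+1) - y_i)/h_i = 3/2, 3/2, -1/2.
  2·m_0 + 8·m_1 + 2·m_2 = 6(Δ_1 - Δ_0) = 0
  2·m_1 + 8·m_2 + 2·m_3 = 6(Δ_2 - Δ_1) = -12
Natural end conditions: m_0 = m_3 = 0.
Forward elimination and back-substitution give m_0 = 0, m_1 = 2/5, m_2 = -8/5, m_3 = 0.
On [2, 4], with S_1(x) = a_1 + b_1·(x - 2) + c_1·(x - 2)² + d_1·(x - 2)³: c_1 = m_1/2 = 1/5, d_1 = (m_2 - m_1)/(6h_1) = -1/6, b_1 = Δ_1 - h_1(2m_1 + m_2)/6 = 53/30.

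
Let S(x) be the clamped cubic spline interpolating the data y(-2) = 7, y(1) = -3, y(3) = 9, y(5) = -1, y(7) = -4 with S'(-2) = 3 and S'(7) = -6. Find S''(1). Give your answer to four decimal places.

11.9855

Let M_i = S''(x_i). Step sizes h_i = 3, 2, 2, 2; slopes of the chords Δ_i = (y_(i+1) - y_i)/h_i = -10/3, 6, -5, -3/2.
  3·M_0 + 10·M_1 + 2·M_2 = 6(Δ_1 - Δ_0) = 56
  2·M_1 + 8·M_2 + 2·M_3 = 6(Δ_2 - Δ_1) = -66
  2·M_2 + 8·M_3 + 2·M_4 = 6(Δ_3 - Δ_2) = 21
Clamped end conditions give two more equations: 2h_0·M_0 + h_0·M_1 = 6(Δ_0 - S'(-2)) = -38 and h_3·M_3 + 2h_3·M_4 = 6(S'(7) - Δ_3) = -27.
Forward elimination and back-substitution give M_0 = -567/46, M_1 = 827/69, M_2 = -3709/276, M_3 = 605/69, M_4 = -3073/276.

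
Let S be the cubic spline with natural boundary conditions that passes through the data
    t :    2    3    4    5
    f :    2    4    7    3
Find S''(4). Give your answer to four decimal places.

Let m_i = S''(x_i). Step sizes h_i = 1, 1, 1; slopes of the chords Δ_i = (y_(i+1) - y_i)/h_i = 2, 3, -4.
  1·m_0 + 4·m_1 + 1·m_2 = 6(Δ_1 - Δ_0) = 6
  1·m_1 + 4·m_2 + 1·m_3 = 6(Δ_2 - Δ_1) = -42
Natural end conditions: m_0 = m_3 = 0.
Forward elimination and back-substitution give m_0 = 0, m_1 = 22/5, m_2 = -58/5, m_3 = 0.

-11.6000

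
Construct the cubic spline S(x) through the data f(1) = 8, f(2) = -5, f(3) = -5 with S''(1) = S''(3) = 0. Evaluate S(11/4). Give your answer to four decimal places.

-5.7617

Let σ_i = S''(x_i). Step sizes h_i = 1, 1; slopes of the chords Δ_i = (y_(i+1) - y_i)/h_i = -13, 0.
  1·σ_0 + 4·σ_1 + 1·σ_2 = 6(Δ_1 - Δ_0) = 78
Natural end conditions: σ_0 = σ_2 = 0.
Forward elimination and back-substitution give σ_0 = 0, σ_1 = 39/2, σ_2 = 0.
On [2, 3], S(x) = -5 - 13/2·(x - 2) + 39/4·(x - 2)² - 13/4·(x - 2)³.
With (x - 2) = 3/4: S(11/4) = -1475/256.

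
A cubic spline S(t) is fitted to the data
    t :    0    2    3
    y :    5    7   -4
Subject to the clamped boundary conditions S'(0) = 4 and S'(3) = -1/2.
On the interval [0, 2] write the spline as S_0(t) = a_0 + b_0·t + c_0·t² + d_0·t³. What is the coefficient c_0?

3

Write M_i for S''(x_i). With h_i = 2, 1 and divided differences Δ_i = 1, -11, the continuity of S' gives the tridiagonal system
  2·M_0 + 6·M_1 + 1·M_2 = 6(Δ_1 - Δ_0) = -72
Clamped end conditions give two more equations: 2h_0·M_0 + h_0·M_1 = 6(Δ_0 - S'(0)) = -18 and h_1·M_1 + 2h_1·M_2 = 6(S'(3) - Δ_1) = 63.
Solving: M_0 = 6, M_1 = -21, M_2 = 42.
On [0, 2], with S_0(t) = a_0 + b_0·t + c_0·t² + d_0·t³: c_0 = M_0/2 = 3, d_0 = (M_1 - M_0)/(6h_0) = -9/4, b_0 = Δ_0 - h_0(2M_0 + M_1)/6 = 4.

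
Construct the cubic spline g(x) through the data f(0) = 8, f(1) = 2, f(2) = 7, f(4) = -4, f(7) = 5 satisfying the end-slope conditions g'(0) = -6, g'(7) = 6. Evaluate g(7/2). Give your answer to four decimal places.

-0.4977

Put M_i = g'' at the i-th knot. Here h = (1, 1, 2, 3) and Δ = (-6, 5, -11/2, 3), so the interior equations h_(i-1)·M_(i-1) + 2(h_(i-1)+h_i)·M_i + h_i·M_(i+1) = 6(Δ_i − Δ_(i-1)) read
  1·M_0 + 4·M_1 + 1·M_2 = 6(Δ_1 - Δ_0) = 66
  1·M_1 + 6·M_2 + 2·M_3 = 6(Δ_2 - Δ_1) = -63
  2·M_2 + 10·M_3 + 3·M_4 = 6(Δ_3 - Δ_2) = 51
Clamped end conditions give two more equations: 2h_0·M_0 + h_0·M_1 = 6(Δ_0 - g'(0)) = 0 and h_3·M_3 + 2h_3·M_4 = 6(g'(7) - Δ_3) = 18.
Hence M_0 = -2481/208, M_1 = 2481/104, M_2 = -3639/208, M_3 = 471/52, M_4 = -159/104.
On [2, 4], g(x) = 7 + 327/104·(x - 2) - 3639/416·(x - 2)² + 1841/832·(x - 2)³.
With (x - 2) = 3/2: g(7/2) = -3313/6656.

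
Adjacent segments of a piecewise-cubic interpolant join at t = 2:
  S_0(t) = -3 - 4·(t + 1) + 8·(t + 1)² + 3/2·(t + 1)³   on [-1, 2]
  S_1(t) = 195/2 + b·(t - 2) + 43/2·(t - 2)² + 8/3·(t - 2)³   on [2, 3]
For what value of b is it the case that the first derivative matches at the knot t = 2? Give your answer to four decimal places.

S_0'(t) = -4 + 16·(t + 1) + 9/2·(t + 1)², so S_0'(2) = 169/2. On the right, S_1'(2) = b, so b = 169/2.

84.5000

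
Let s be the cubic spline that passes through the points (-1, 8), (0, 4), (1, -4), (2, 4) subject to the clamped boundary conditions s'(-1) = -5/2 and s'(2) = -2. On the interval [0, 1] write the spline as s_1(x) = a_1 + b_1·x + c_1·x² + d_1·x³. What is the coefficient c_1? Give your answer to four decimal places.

With M_i denoting the second derivative at x_i, h_i = 1, 1, 1, and Δ_i = (y_(i+1) − y_i)/h_i = -4, -8, 8:
  1·M_0 + 4·M_1 + 1·M_2 = 6(Δ_1 - Δ_0) = -24
  1·M_1 + 4·M_2 + 1·M_3 = 6(Δ_2 - Δ_1) = 96
Clamped end conditions give two more equations: 2h_0·M_0 + h_0·M_1 = 6(Δ_0 - s'(-1)) = -9 and h_2·M_2 + 2h_2·M_3 = 6(s'(2) - Δ_2) = -60.
Solving: M_0 = 62/15, M_1 = -259/15, M_2 = 614/15, M_3 = -757/15.
On [0, 1], with s_1(x) = a_1 + b_1·x + c_1·x² + d_1·x³: c_1 = M_1/2 = -259/30, d_1 = (M_2 - M_1)/(6h_1) = 97/10, b_1 = Δ_1 - h_1(2M_1 + M_2)/6 = -136/15.

-8.6333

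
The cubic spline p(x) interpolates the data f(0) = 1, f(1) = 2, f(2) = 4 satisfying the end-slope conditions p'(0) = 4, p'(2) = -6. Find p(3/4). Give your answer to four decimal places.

1.6445

With M_i denoting the second derivative at x_i, h_i = 1, 1, and Δ_i = (y_(i+1) − y_i)/h_i = 1, 2:
  1·M_0 + 4·M_1 + 1·M_2 = 6(Δ_1 - Δ_0) = 6
Clamped end conditions give two more equations: 2h_0·M_0 + h_0·M_1 = 6(Δ_0 - p'(0)) = -18 and h_1·M_1 + 2h_1·M_2 = 6(p'(2) - Δ_1) = -48.
Hence M_0 = -31/2, M_1 = 13, M_2 = -61/2.
On [0, 1], p(x) = 1 + 4·x - 31/4·x² + 19/4·x³.
With x = 3/4: p(3/4) = 421/256.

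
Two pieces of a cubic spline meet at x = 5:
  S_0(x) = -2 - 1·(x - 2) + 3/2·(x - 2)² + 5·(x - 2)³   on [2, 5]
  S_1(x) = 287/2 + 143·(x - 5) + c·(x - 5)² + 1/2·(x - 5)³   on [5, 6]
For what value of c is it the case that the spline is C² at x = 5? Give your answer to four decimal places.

46.5000

S_0''(x) = 3 + 30·(x - 2), so S_0''(5) = 93. On the right, S_1''(5) = 2c, so c = 93/2.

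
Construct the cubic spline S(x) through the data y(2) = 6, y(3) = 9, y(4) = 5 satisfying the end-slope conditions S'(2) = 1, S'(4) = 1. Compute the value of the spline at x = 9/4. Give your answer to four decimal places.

6.6680

Write m_i for S''(x_i). With h_i = 1, 1 and divided differences Δ_i = 3, -4, the continuity of S' gives the tridiagonal system
  1·m_0 + 4·m_1 + 1·m_2 = 6(Δ_1 - Δ_0) = -42
Clamped end conditions give two more equations: 2h_0·m_0 + h_0·m_1 = 6(Δ_0 - S'(2)) = 12 and h_1·m_1 + 2h_1·m_2 = 6(S'(4) - Δ_1) = 30.
Forward elimination and back-substitution give m_0 = 33/2, m_1 = -21, m_2 = 51/2.
On [2, 3], S(x) = 6 + 1·(x - 2) + 33/4·(x - 2)² - 25/4·(x - 2)³.
With (x - 2) = 1/4: S(9/4) = 1707/256.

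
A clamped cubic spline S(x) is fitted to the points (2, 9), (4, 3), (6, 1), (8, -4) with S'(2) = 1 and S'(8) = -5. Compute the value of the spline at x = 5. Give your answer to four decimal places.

1.3750

With m_i denoting the second derivative at x_i, h_i = 2, 2, 2, and Δ_i = (y_(i+1) − y_i)/h_i = -3, -1, -5/2:
  2·m_0 + 8·m_1 + 2·m_2 = 6(Δ_1 - Δ_0) = 12
  2·m_1 + 8·m_2 + 2·m_3 = 6(Δ_2 - Δ_1) = -9
Clamped end conditions give two more equations: 2h_0·m_0 + h_0·m_1 = 6(Δ_0 - S'(2)) = -24 and h_2·m_2 + 2h_2·m_3 = 6(S'(8) - Δ_2) = -15.
Solving the tridiagonal system: m_0 = -79/10, m_1 = 19/5, m_2 = -13/10, m_3 = -31/10.
On [4, 6], S(x) = 3 - 31/10·(x - 4) + 19/10·(x - 4)² - 17/40·(x - 4)³.
With (x - 4) = 1: S(5) = 11/8.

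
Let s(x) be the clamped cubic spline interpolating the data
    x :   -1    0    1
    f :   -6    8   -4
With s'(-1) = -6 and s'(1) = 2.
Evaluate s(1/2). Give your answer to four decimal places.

Put m_i = s'' at the i-th knot. Here h = (1, 1) and Δ = (14, -12), so the interior equations h_(i-1)·m_(i-1) + 2(h_(i-1)+h_i)·m_i + h_i·m_(i+1) = 6(Δ_i − Δ_(i-1)) read
  1·m_0 + 4·m_1 + 1·m_2 = 6(Δ_1 - Δ_0) = -156
Clamped end conditions give two more equations: 2h_0·m_0 + h_0·m_1 = 6(Δ_0 - s'(-1)) = 120 and h_1·m_1 + 2h_1·m_2 = 6(s'(1) - Δ_1) = 84.
Solving: m_0 = 103, m_1 = -86, m_2 = 85.
On [0, 1], s(x) = 8 + 5/2·x - 43·x² + 57/2·x³.
With x = 1/2: s(1/2) = 33/16.

2.0625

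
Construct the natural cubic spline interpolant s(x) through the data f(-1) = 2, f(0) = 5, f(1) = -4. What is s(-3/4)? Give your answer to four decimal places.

3.4531

Put M_i = s'' at the i-th knot. Here h = (1, 1) and Δ = (3, -9), so the interior equations h_(i-1)·M_(i-1) + 2(h_(i-1)+h_i)·M_i + h_i·M_(i+1) = 6(Δ_i − Δ_(i-1)) read
  1·M_0 + 4·M_1 + 1·M_2 = 6(Δ_1 - Δ_0) = -72
Natural end conditions: M_0 = M_2 = 0.
Solving: M_0 = 0, M_1 = -18, M_2 = 0.
On [-1, 0], s(x) = 2 + 6·(x + 1) + 0·(x + 1)² - 3·(x + 1)³.
With (x + 1) = 1/4: s(-3/4) = 221/64.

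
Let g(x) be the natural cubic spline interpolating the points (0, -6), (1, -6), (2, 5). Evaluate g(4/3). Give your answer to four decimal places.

-3.3519

Put M_i = g'' at the i-th knot. Here h = (1, 1) and Δ = (0, 11), so the interior equations h_(i-1)·M_(i-1) + 2(h_(i-1)+h_i)·M_i + h_i·M_(i+1) = 6(Δ_i − Δ_(i-1)) read
  1·M_0 + 4·M_1 + 1·M_2 = 6(Δ_1 - Δ_0) = 66
Natural end conditions: M_0 = M_2 = 0.
Solving the tridiagonal system: M_0 = 0, M_1 = 33/2, M_2 = 0.
On [1, 2], g(x) = -6 + 11/2·(x - 1) + 33/4·(x - 1)² - 11/4·(x - 1)³.
With (x - 1) = 1/3: g(4/3) = -181/54.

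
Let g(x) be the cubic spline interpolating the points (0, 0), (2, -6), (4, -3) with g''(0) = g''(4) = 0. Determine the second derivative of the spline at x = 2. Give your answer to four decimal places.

Put m_i = g'' at the i-th knot. Here h = (2, 2) and Δ = (-3, 3/2), so the interior equations h_(i-1)·m_(i-1) + 2(h_(i-1)+h_i)·m_i + h_i·m_(i+1) = 6(Δ_i − Δ_(i-1)) read
  2·m_0 + 8·m_1 + 2·m_2 = 6(Δ_1 - Δ_0) = 27
Natural end conditions: m_0 = m_2 = 0.
Solving the tridiagonal system: m_0 = 0, m_1 = 27/8, m_2 = 0.

3.3750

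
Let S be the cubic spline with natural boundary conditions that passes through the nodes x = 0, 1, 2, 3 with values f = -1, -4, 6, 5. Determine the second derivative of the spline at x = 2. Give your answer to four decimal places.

-22.8000

With m_i denoting the second derivative at x_i, h_i = 1, 1, 1, and Δ_i = (y_(i+1) − y_i)/h_i = -3, 10, -1:
  1·m_0 + 4·m_1 + 1·m_2 = 6(Δ_1 - Δ_0) = 78
  1·m_1 + 4·m_2 + 1·m_3 = 6(Δ_2 - Δ_1) = -66
Natural end conditions: m_0 = m_3 = 0.
Solving the tridiagonal system: m_0 = 0, m_1 = 126/5, m_2 = -114/5, m_3 = 0.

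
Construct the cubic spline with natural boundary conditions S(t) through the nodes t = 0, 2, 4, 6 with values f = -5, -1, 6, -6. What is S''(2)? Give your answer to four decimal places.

3.1000

Write M_i for S''(x_i). With h_i = 2, 2, 2 and divided differences Δ_i = 2, 7/2, -6, the continuity of S' gives the tridiagonal system
  2·M_0 + 8·M_1 + 2·M_2 = 6(Δ_1 - Δ_0) = 9
  2·M_1 + 8·M_2 + 2·M_3 = 6(Δ_2 - Δ_1) = -57
Natural end conditions: M_0 = M_3 = 0.
Solving: M_0 = 0, M_1 = 31/10, M_2 = -79/10, M_3 = 0.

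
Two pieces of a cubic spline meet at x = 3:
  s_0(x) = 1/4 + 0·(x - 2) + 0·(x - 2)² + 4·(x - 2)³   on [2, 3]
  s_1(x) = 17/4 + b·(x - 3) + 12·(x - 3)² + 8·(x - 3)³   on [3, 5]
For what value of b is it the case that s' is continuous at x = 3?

s_0'(x) = 0 + 0·(x - 2) + 12·(x - 2)², so s_0'(3) = 12. On the right, s_1'(3) = b, so b = 12.

12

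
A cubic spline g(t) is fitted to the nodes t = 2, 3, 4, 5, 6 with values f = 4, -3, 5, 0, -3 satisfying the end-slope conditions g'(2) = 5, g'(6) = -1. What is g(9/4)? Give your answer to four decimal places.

3.6839

Let M_i = g''(x_i). Step sizes h_i = 1, 1, 1, 1; slopes of the chords Δ_i = (y_(i+1) - y_i)/h_i = -7, 8, -5, -3.
  1·M_0 + 4·M_1 + 1·M_2 = 6(Δ_1 - Δ_0) = 90
  1·M_1 + 4·M_2 + 1·M_3 = 6(Δ_2 - Δ_1) = -78
  1·M_2 + 4·M_3 + 1·M_4 = 6(Δ_3 - Δ_2) = 12
Clamped end conditions give two more equations: 2h_0·M_0 + h_0·M_1 = 6(Δ_0 - g'(2)) = -72 and h_3·M_3 + 2h_3·M_4 = 6(g'(6) - Δ_3) = 12.
Hence M_0 = -1647/28, M_1 = 639/14, M_2 = -135/4, M_3 = 159/14, M_4 = 9/28.
On [2, 3], g(t) = 4 + 5·(t - 2) - 1647/56·(t - 2)² + 975/56·(t - 2)³.
With (t - 2) = 1/4: g(9/4) = 13203/3584.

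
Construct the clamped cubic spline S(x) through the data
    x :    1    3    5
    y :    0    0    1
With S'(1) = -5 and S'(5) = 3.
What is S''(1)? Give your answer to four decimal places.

9.1250

Write σ_i for S''(x_i). With h_i = 2, 2 and divided differences Δ_i = 0, 1/2, the continuity of S' gives the tridiagonal system
  2·σ_0 + 8·σ_1 + 2·σ_2 = 6(Δ_1 - Δ_0) = 3
Clamped end conditions give two more equations: 2h_0·σ_0 + h_0·σ_1 = 6(Δ_0 - S'(1)) = 30 and h_1·σ_1 + 2h_1·σ_2 = 6(S'(5) - Δ_1) = 15.
Solving the tridiagonal system: σ_0 = 73/8, σ_1 = -13/4, σ_2 = 43/8.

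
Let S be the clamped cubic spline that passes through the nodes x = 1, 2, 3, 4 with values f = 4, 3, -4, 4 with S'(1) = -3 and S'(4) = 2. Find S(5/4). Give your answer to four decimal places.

3.6875

Put M_i = S'' at the i-th knot. Here h = (1, 1, 1) and Δ = (-1, -7, 8), so the interior equations h_(i-1)·M_(i-1) + 2(h_(i-1)+h_i)·M_i + h_i·M_(i+1) = 6(Δ_i − Δ_(i-1)) read
  1·M_0 + 4·M_1 + 1·M_2 = 6(Δ_1 - Δ_0) = -36
  1·M_1 + 4·M_2 + 1·M_3 = 6(Δ_2 - Δ_1) = 90
Clamped end conditions give two more equations: 2h_0·M_0 + h_0·M_1 = 6(Δ_0 - S'(1)) = 12 and h_2·M_2 + 2h_2·M_3 = 6(S'(4) - Δ_2) = -36.
Hence M_0 = 52/3, M_1 = -68/3, M_2 = 112/3, M_3 = -110/3.
On [1, 2], S(x) = 4 - 3·(x - 1) + 26/3·(x - 1)² - 20/3·(x - 1)³.
With (x - 1) = 1/4: S(5/4) = 59/16.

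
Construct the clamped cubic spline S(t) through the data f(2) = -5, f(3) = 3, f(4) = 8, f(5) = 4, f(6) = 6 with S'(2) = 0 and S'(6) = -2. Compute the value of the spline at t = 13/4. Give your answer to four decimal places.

5.2871

Write σ_i for S''(x_i). With h_i = 1, 1, 1, 1 and divided differences Δ_i = 8, 5, -4, 2, the continuity of S' gives the tridiagonal system
  1·σ_0 + 4·σ_1 + 1·σ_2 = 6(Δ_1 - Δ_0) = -18
  1·σ_1 + 4·σ_2 + 1·σ_3 = 6(Δ_2 - Δ_1) = -54
  1·σ_2 + 4·σ_3 + 1·σ_4 = 6(Δ_3 - Δ_2) = 36
Clamped end conditions give two more equations: 2h_0·σ_0 + h_0·σ_1 = 6(Δ_0 - S'(2)) = 48 and h_3·σ_3 + 2h_3·σ_4 = 6(S'(6) - Δ_3) = -24.
Solving the tridiagonal system: σ_0 = 775/28, σ_1 = -103/14, σ_2 = -65/4, σ_3 = 257/14, σ_4 = -593/28.
On [3, 4], S(t) = 3 + 569/56·(t - 3) - 103/28·(t - 3)² - 83/56·(t - 3)³.
With (t - 3) = 1/4: S(13/4) = 2707/512.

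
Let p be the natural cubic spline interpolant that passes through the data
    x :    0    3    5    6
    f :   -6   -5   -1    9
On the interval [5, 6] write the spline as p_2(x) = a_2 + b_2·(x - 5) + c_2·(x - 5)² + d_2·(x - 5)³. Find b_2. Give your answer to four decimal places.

7.2619

Put σ_i = p'' at the i-th knot. Here h = (3, 2, 1) and Δ = (1/3, 2, 10), so the interior equations h_(i-1)·σ_(i-1) + 2(h_(i-1)+h_i)·σ_i + h_i·σ_(i+1) = 6(Δ_i − Δ_(i-1)) read
  3·σ_0 + 10·σ_1 + 2·σ_2 = 6(Δ_1 - Δ_0) = 10
  2·σ_1 + 6·σ_2 + 1·σ_3 = 6(Δ_2 - Δ_1) = 48
Natural end conditions: σ_0 = σ_3 = 0.
Solving the tridiagonal system: σ_0 = 0, σ_1 = -9/14, σ_2 = 115/14, σ_3 = 0.
On [5, 6], with p_2(x) = a_2 + b_2·(x - 5) + c_2·(x - 5)² + d_2·(x - 5)³: c_2 = σ_2/2 = 115/28, d_2 = (σ_3 - σ_2)/(6h_2) = -115/84, b_2 = Δ_2 - h_2(2σ_2 + σ_3)/6 = 305/42.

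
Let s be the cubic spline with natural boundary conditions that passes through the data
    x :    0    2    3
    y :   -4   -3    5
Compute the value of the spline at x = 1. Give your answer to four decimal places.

Let M_i = s''(x_i). Step sizes h_i = 2, 1; slopes of the chords Δ_i = (y_(i+1) - y_i)/h_i = 1/2, 8.
  2·M_0 + 6·M_1 + 1·M_2 = 6(Δ_1 - Δ_0) = 45
Natural end conditions: M_0 = M_2 = 0.
Solving: M_0 = 0, M_1 = 15/2, M_2 = 0.
On [0, 2], s(x) = -4 - 2·x + 0·x² + 5/8·x³.
With x = 1: s(1) = -43/8.

-5.3750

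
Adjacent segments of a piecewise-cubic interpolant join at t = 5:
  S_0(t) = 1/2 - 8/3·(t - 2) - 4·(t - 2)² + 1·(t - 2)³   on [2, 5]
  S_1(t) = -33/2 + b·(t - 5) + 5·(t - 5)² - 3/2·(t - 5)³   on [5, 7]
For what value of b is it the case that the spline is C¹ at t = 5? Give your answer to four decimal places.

S_0'(t) = -8/3 - 8·(t - 2) + 3·(t - 2)², so S_0'(5) = 1/3. On the right, S_1'(5) = b, so b = 1/3.

0.3333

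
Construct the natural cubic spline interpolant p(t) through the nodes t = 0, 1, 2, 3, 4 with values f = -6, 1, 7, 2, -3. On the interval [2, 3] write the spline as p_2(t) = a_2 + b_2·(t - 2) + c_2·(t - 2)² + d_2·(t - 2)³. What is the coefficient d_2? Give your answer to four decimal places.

Write m_i for p''(x_i). With h_i = 1, 1, 1, 1 and divided differences Δ_i = 7, 6, -5, -5, the continuity of p' gives the tridiagonal system
  1·m_0 + 4·m_1 + 1·m_2 = 6(Δ_1 - Δ_0) = -6
  1·m_1 + 4·m_2 + 1·m_3 = 6(Δ_2 - Δ_1) = -66
  1·m_2 + 4·m_3 + 1·m_4 = 6(Δ_3 - Δ_2) = 0
Natural end conditions: m_0 = m_4 = 0.
Forward elimination and back-substitution give m_0 = 0, m_1 = 87/28, m_2 = -129/7, m_3 = 129/28, m_4 = 0.
On [2, 3], with p_2(t) = a_2 + b_2·(t - 2) + c_2·(t - 2)² + d_2·(t - 2)³: c_2 = m_2/2 = -129/14, d_2 = (m_3 - m_2)/(6h_2) = 215/56, b_2 = Δ_2 - h_2(2m_2 + m_3)/6 = 3/8.

3.8393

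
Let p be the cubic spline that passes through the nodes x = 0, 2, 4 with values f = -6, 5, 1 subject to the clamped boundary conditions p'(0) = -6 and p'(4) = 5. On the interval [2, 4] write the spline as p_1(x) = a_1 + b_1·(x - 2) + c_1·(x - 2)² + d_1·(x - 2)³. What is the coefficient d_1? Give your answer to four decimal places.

Let m_i = p''(x_i). Step sizes h_i = 2, 2; slopes of the chords Δ_i = (y_(i+1) - y_i)/h_i = 11/2, -2.
  2·m_0 + 8·m_1 + 2·m_2 = 6(Δ_1 - Δ_0) = -45
Clamped end conditions give two more equations: 2h_0·m_0 + h_0·m_1 = 6(Δ_0 - p'(0)) = 69 and h_1·m_1 + 2h_1·m_2 = 6(p'(4) - Δ_1) = 42.
Hence m_0 = 205/8, m_1 = -67/4, m_2 = 151/8.
On [2, 4], with p_1(x) = a_1 + b_1·(x - 2) + c_1·(x - 2)² + d_1·(x - 2)³: c_1 = m_1/2 = -67/8, d_1 = (m_2 - m_1)/(6h_1) = 95/32, b_1 = Δ_1 - h_1(2m_1 + m_2)/6 = 23/8.

2.9688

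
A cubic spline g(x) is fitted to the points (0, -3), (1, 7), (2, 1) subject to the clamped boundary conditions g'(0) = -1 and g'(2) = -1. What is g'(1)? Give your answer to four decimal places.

3.5000

Write M_i for g''(x_i). With h_i = 1, 1 and divided differences Δ_i = 10, -6, the continuity of g' gives the tridiagonal system
  1·M_0 + 4·M_1 + 1·M_2 = 6(Δ_1 - Δ_0) = -96
Clamped end conditions give two more equations: 2h_0·M_0 + h_0·M_1 = 6(Δ_0 - g'(0)) = 66 and h_1·M_1 + 2h_1·M_2 = 6(g'(2) - Δ_1) = 30.
Solving: M_0 = 57, M_1 = -48, M_2 = 39.
On [1, 2], g'(x) = b_1 + 2c_1·(x - 1) + 3d_1·(x - 1)² with b_1 = Δ_1 - h_1(2M_1 + M_2)/6 = 7/2, c_1 = M_1/2 = -24, d_1 = (M_2 - M_1)/(6h_1) = 29/2. So g'(1) = 7/2.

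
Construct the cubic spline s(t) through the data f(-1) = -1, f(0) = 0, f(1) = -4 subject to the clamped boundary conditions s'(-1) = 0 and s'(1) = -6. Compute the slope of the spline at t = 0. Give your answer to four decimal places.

Put M_i = s'' at the i-th knot. Here h = (1, 1) and Δ = (1, -4), so the interior equations h_(i-1)·M_(i-1) + 2(h_(i-1)+h_i)·M_i + h_i·M_(i+1) = 6(Δ_i − Δ_(i-1)) read
  1·M_0 + 4·M_1 + 1·M_2 = 6(Δ_1 - Δ_0) = -30
Clamped end conditions give two more equations: 2h_0·M_0 + h_0·M_1 = 6(Δ_0 - s'(-1)) = 6 and h_1·M_1 + 2h_1·M_2 = 6(s'(1) - Δ_1) = -12.
Solving the tridiagonal system: M_0 = 15/2, M_1 = -9, M_2 = -3/2.
On [0, 1], s'(t) = b_1 + 2c_1·t + 3d_1·t² with b_1 = Δ_1 - h_1(2M_1 + M_2)/6 = -3/4, c_1 = M_1/2 = -9/2, d_1 = (M_2 - M_1)/(6h_1) = 5/4. So s'(0) = -3/4.

-0.7500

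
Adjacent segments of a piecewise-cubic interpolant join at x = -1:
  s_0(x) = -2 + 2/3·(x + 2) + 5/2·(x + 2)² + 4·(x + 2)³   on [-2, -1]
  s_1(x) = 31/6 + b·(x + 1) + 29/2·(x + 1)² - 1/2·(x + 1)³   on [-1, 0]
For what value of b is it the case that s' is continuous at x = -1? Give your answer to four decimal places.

s_0'(x) = 2/3 + 5·(x + 2) + 12·(x + 2)², so s_0'(-1) = 53/3. On the right, s_1'(-1) = b, so b = 53/3.

17.6667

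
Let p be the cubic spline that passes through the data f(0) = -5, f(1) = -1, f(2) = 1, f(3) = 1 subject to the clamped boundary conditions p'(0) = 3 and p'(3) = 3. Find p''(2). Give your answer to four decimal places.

Let M_i = p''(x_i). Step sizes h_i = 1, 1, 1; slopes of the chords Δ_i = (y_(i+1) - y_i)/h_i = 4, 2, 0.
  1·M_0 + 4·M_1 + 1·M_2 = 6(Δ_1 - Δ_0) = -12
  1·M_1 + 4·M_2 + 1·M_3 = 6(Δ_2 - Δ_1) = -12
Clamped end conditions give two more equations: 2h_0·M_0 + h_0·M_1 = 6(Δ_0 - p'(0)) = 6 and h_2·M_2 + 2h_2·M_3 = 6(p'(3) - Δ_2) = 18.
Solving: M_0 = 22/5, M_1 = -14/5, M_2 = -26/5, M_3 = 58/5.

-5.2000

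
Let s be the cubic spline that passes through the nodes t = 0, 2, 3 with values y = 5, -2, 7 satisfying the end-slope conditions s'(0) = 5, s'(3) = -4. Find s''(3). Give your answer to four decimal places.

-54.5000

Put M_i = s'' at the i-th knot. Here h = (2, 1) and Δ = (-7/2, 9), so the interior equations h_(i-1)·M_(i-1) + 2(h_(i-1)+h_i)·M_i + h_i·M_(i+1) = 6(Δ_i − Δ_(i-1)) read
  2·M_0 + 6·M_1 + 1·M_2 = 6(Δ_1 - Δ_0) = 75
Clamped end conditions give two more equations: 2h_0·M_0 + h_0·M_1 = 6(Δ_0 - s'(0)) = -51 and h_1·M_1 + 2h_1·M_2 = 6(s'(3) - Δ_1) = -78.
Solving: M_0 = -113/4, M_1 = 31, M_2 = -109/2.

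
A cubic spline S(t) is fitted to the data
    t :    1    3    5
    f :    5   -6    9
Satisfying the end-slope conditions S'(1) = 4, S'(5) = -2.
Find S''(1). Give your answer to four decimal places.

Let M_i = S''(x_i). Step sizes h_i = 2, 2; slopes of the chords Δ_i = (y_(i+1) - y_i)/h_i = -11/2, 15/2.
  2·M_0 + 8·M_1 + 2·M_2 = 6(Δ_1 - Δ_0) = 78
Clamped end conditions give two more equations: 2h_0·M_0 + h_0·M_1 = 6(Δ_0 - S'(1)) = -57 and h_1·M_1 + 2h_1·M_2 = 6(S'(5) - Δ_1) = -57.
Forward elimination and back-substitution give M_0 = -51/2, M_1 = 45/2, M_2 = -51/2.

-25.5000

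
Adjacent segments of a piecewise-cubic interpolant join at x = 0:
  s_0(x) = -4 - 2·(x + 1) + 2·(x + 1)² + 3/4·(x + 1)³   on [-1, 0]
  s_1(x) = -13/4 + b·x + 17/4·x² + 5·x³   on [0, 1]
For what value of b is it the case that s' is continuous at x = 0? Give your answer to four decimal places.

s_0'(x) = -2 + 4·(x + 1) + 9/4·(x + 1)², so s_0'(0) = 17/4. On the right, s_1'(0) = b, so b = 17/4.

4.2500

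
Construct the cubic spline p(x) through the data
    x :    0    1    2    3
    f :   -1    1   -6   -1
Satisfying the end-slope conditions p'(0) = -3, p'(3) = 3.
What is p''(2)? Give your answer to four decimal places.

Let M_i = p''(x_i). Step sizes h_i = 1, 1, 1; slopes of the chords Δ_i = (y_(i+1) - y_i)/h_i = 2, -7, 5.
  1·M_0 + 4·M_1 + 1·M_2 = 6(Δ_1 - Δ_0) = -54
  1·M_1 + 4·M_2 + 1·M_3 = 6(Δ_2 - Δ_1) = 72
Clamped end conditions give two more equations: 2h_0·M_0 + h_0·M_1 = 6(Δ_0 - p'(0)) = 30 and h_2·M_2 + 2h_2·M_3 = 6(p'(3) - Δ_2) = -12.
Forward elimination and back-substitution give M_0 = 146/5, M_1 = -142/5, M_2 = 152/5, M_3 = -106/5.

30.4000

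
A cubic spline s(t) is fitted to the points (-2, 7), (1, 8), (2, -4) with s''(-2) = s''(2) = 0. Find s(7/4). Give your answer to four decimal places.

-0.6387

Write m_i for s''(x_i). With h_i = 3, 1 and divided differences Δ_i = 1/3, -12, the continuity of s' gives the tridiagonal system
  3·m_0 + 8·m_1 + 1·m_2 = 6(Δ_1 - Δ_0) = -74
Natural end conditions: m_0 = m_2 = 0.
Solving the tridiagonal system: m_0 = 0, m_1 = -37/4, m_2 = 0.
On [1, 2], s(t) = 8 - 107/12·(t - 1) - 37/8·(t - 1)² + 37/24·(t - 1)³.
With (t - 1) = 3/4: s(7/4) = -327/512.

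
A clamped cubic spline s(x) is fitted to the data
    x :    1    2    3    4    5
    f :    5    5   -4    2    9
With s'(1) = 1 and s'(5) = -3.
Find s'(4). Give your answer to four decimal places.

With m_i denoting the second derivative at x_i, h_i = 1, 1, 1, 1, and Δ_i = (y_(i+1) − y_i)/h_i = 0, -9, 6, 7:
  1·m_0 + 4·m_1 + 1·m_2 = 6(Δ_1 - Δ_0) = -54
  1·m_1 + 4·m_2 + 1·m_3 = 6(Δ_2 - Δ_1) = 90
  1·m_2 + 4·m_3 + 1·m_4 = 6(Δ_3 - Δ_2) = 6
Clamped end conditions give two more equations: 2h_0·m_0 + h_0·m_1 = 6(Δ_0 - s'(1)) = -6 and h_3·m_3 + 2h_3·m_4 = 6(s'(5) - Δ_3) = -60.
Solving: m_0 = 115/14, m_1 = -157/7, m_2 = 55/2, m_3 = 17/7, m_4 = -437/14.
On [4, 5], s'(x) = b_3 + 2c_3·(x - 4) + 3d_3·(x - 4)² with b_3 = Δ_3 - h_3(2m_3 + m_4)/6 = 319/28, c_3 = m_3/2 = 17/14, d_3 = (m_4 - m_3)/(6h_3) = -157/28. So s'(4) = 319/28.

11.3929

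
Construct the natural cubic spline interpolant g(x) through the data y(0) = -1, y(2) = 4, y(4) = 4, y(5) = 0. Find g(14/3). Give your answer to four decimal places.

1.5152

With m_i denoting the second derivative at x_i, h_i = 2, 2, 1, and Δ_i = (y_(i+1) − y_i)/h_i = 5/2, 0, -4:
  2·m_0 + 8·m_1 + 2·m_2 = 6(Δ_1 - Δ_0) = -15
  2·m_1 + 6·m_2 + 1·m_3 = 6(Δ_2 - Δ_1) = -24
Natural end conditions: m_0 = m_3 = 0.
Hence m_0 = 0, m_1 = -21/22, m_2 = -81/22, m_3 = 0.
On [4, 5], g(x) = 4 - 61/22·(x - 4) - 81/44·(x - 4)² + 27/44·(x - 4)³.
With (x - 4) = 2/3: g(14/3) = 50/33.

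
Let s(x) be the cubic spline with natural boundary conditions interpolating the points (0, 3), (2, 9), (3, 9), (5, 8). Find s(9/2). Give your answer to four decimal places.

8.2500

Put M_i = s'' at the i-th knot. Here h = (2, 1, 2) and Δ = (3, 0, -1/2), so the interior equations h_(i-1)·M_(i-1) + 2(h_(i-1)+h_i)·M_i + h_i·M_(i+1) = 6(Δ_i − Δ_(i-1)) read
  2·M_0 + 6·M_1 + 1·M_2 = 6(Δ_1 - Δ_0) = -18
  1·M_1 + 6·M_2 + 2·M_3 = 6(Δ_2 - Δ_1) = -3
Natural end conditions: M_0 = M_3 = 0.
Hence M_0 = 0, M_1 = -3, M_2 = 0, M_3 = 0.
On [3, 5], s(x) = 9 - 1/2·(x - 3) + 0·(x - 3)² + 0·(x - 3)³.
With (x - 3) = 3/2: s(9/2) = 33/4.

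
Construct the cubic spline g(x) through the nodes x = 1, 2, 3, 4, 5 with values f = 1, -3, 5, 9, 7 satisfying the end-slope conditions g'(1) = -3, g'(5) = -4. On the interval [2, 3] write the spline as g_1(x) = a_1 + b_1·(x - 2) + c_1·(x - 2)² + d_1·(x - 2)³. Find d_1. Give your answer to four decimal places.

-5.8750

With m_i denoting the second derivative at x_i, h_i = 1, 1, 1, 1, and Δ_i = (y_(i+1) − y_i)/h_i = -4, 8, 4, -2:
  1·m_0 + 4·m_1 + 1·m_2 = 6(Δ_1 - Δ_0) = 72
  1·m_1 + 4·m_2 + 1·m_3 = 6(Δ_2 - Δ_1) = -24
  1·m_2 + 4·m_3 + 1·m_4 = 6(Δ_3 - Δ_2) = -36
Clamped end conditions give two more equations: 2h_0·m_0 + h_0·m_1 = 6(Δ_0 - g'(1)) = -6 and h_3·m_3 + 2h_3·m_4 = 6(g'(5) - Δ_3) = -12.
Solving: m_0 = -61/4, m_1 = 49/2, m_2 = -43/4, m_3 = -11/2, m_4 = -13/4.
On [2, 3], with g_1(x) = a_1 + b_1·(x - 2) + c_1·(x - 2)² + d_1·(x - 2)³: c_1 = m_1/2 = 49/4, d_1 = (m_2 - m_1)/(6h_1) = -47/8, b_1 = Δ_1 - h_1(2m_1 + m_2)/6 = 13/8.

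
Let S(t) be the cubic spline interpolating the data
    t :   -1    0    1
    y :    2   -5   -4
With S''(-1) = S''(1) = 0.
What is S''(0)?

12

Write M_i for S''(x_i). With h_i = 1, 1 and divided differences Δ_i = -7, 1, the continuity of S' gives the tridiagonal system
  1·M_0 + 4·M_1 + 1·M_2 = 6(Δ_1 - Δ_0) = 48
Natural end conditions: M_0 = M_2 = 0.
Hence M_0 = 0, M_1 = 12, M_2 = 0.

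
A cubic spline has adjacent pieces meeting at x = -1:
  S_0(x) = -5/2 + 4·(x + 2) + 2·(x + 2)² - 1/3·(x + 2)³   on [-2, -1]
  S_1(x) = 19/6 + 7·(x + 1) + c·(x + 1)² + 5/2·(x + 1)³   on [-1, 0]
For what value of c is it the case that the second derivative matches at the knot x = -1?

1

S_0''(x) = 4 - 2·(x + 2), so S_0''(-1) = 2. On the right, S_1''(-1) = 2c, so c = 1.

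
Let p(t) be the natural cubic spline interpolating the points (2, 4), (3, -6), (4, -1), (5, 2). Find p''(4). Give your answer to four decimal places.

-9.2000

Let σ_i = p''(x_i). Step sizes h_i = 1, 1, 1; slopes of the chords Δ_i = (y_(i+1) - y_i)/h_i = -10, 5, 3.
  1·σ_0 + 4·σ_1 + 1·σ_2 = 6(Δ_1 - Δ_0) = 90
  1·σ_1 + 4·σ_2 + 1·σ_3 = 6(Δ_2 - Δ_1) = -12
Natural end conditions: σ_0 = σ_3 = 0.
Forward elimination and back-substitution give σ_0 = 0, σ_1 = 124/5, σ_2 = -46/5, σ_3 = 0.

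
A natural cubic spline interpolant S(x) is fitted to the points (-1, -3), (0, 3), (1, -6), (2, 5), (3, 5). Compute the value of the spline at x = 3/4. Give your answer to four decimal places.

-4.9118

Write m_i for S''(x_i). With h_i = 1, 1, 1, 1 and divided differences Δ_i = 6, -9, 11, 0, the continuity of S' gives the tridiagonal system
  1·m_0 + 4·m_1 + 1·m_2 = 6(Δ_1 - Δ_0) = -90
  1·m_1 + 4·m_2 + 1·m_3 = 6(Δ_2 - Δ_1) = 120
  1·m_2 + 4·m_3 + 1·m_4 = 6(Δ_3 - Δ_2) = -66
Natural end conditions: m_0 = m_4 = 0.
Hence m_0 = 0, m_1 = -237/7, m_2 = 318/7, m_3 = -195/7, m_4 = 0.
On [0, 1], S(x) = 3 - 37/7·x - 237/14·x² + 185/14·x³.
With x = 3/4: S(3/4) = -4401/896.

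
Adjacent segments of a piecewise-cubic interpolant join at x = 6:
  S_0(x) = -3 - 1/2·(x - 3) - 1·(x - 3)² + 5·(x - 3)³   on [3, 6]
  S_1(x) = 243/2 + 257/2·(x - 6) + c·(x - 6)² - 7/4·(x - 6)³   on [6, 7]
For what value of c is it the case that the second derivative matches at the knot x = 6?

S_0''(x) = -2 + 30·(x - 3), so S_0''(6) = 88. On the right, S_1''(6) = 2c, so c = 44.

44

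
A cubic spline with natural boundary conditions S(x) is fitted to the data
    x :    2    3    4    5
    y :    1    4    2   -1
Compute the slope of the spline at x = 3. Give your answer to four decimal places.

Put M_i = S'' at the i-th knot. Here h = (1, 1, 1) and Δ = (3, -2, -3), so the interior equations h_(i-1)·M_(i-1) + 2(h_(i-1)+h_i)·M_i + h_i·M_(i+1) = 6(Δ_i − Δ_(i-1)) read
  1·M_0 + 4·M_1 + 1·M_2 = 6(Δ_1 - Δ_0) = -30
  1·M_1 + 4·M_2 + 1·M_3 = 6(Δ_2 - Δ_1) = -6
Natural end conditions: M_0 = M_3 = 0.
Forward elimination and back-substitution give M_0 = 0, M_1 = -38/5, M_2 = 2/5, M_3 = 0.
On [3, 4], S'(x) = b_1 + 2c_1·(x - 3) + 3d_1·(x - 3)² with b_1 = Δ_1 - h_1(2M_1 + M_2)/6 = 7/15, c_1 = M_1/2 = -19/5, d_1 = (M_2 - M_1)/(6h_1) = 4/3. So S'(3) = 7/15.

0.4667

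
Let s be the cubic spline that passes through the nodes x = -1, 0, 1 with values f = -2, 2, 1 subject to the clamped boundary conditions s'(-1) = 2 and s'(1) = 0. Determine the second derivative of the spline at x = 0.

Put σ_i = s'' at the i-th knot. Here h = (1, 1) and Δ = (4, -1), so the interior equations h_(i-1)·σ_(i-1) + 2(h_(i-1)+h_i)·σ_i + h_i·σ_(i+1) = 6(Δ_i − Δ_(i-1)) read
  1·σ_0 + 4·σ_1 + 1·σ_2 = 6(Δ_1 - Δ_0) = -30
Clamped end conditions give two more equations: 2h_0·σ_0 + h_0·σ_1 = 6(Δ_0 - s'(-1)) = 12 and h_1·σ_1 + 2h_1·σ_2 = 6(s'(1) - Δ_1) = 6.
Hence σ_0 = 25/2, σ_1 = -13, σ_2 = 19/2.

-13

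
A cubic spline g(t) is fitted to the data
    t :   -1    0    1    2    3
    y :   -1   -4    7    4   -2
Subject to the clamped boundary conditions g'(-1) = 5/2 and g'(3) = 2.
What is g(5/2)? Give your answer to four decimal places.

-0.3873

Write M_i for g''(x_i). With h_i = 1, 1, 1, 1 and divided differences Δ_i = -3, 11, -3, -6, the continuity of g' gives the tridiagonal system
  1·M_0 + 4·M_1 + 1·M_2 = 6(Δ_1 - Δ_0) = 84
  1·M_1 + 4·M_2 + 1·M_3 = 6(Δ_2 - Δ_1) = -84
  1·M_2 + 4·M_3 + 1·M_4 = 6(Δ_3 - Δ_2) = -18
Clamped end conditions give two more equations: 2h_0·M_0 + h_0·M_1 = 6(Δ_0 - g'(-1)) = -33 and h_3·M_3 + 2h_3·M_4 = 6(g'(3) - Δ_3) = 48.
Forward elimination and back-substitution give M_0 = -1963/56, M_1 = 1039/28, M_2 = -235/8, M_3 = -101/28, M_4 = 1445/56.
On [2, 3], g(t) = 4 - 1019/112·(t - 2) - 101/56·(t - 2)² + 549/112·(t - 2)³.
With (t - 2) = 1/2: g(5/2) = -347/896.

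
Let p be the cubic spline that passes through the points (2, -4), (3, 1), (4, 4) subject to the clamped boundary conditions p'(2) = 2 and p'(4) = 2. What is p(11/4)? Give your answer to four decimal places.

With m_i denoting the second derivative at x_i, h_i = 1, 1, and Δ_i = (y_(i+1) − y_i)/h_i = 5, 3:
  1·m_0 + 4·m_1 + 1·m_2 = 6(Δ_1 - Δ_0) = -12
Clamped end conditions give two more equations: 2h_0·m_0 + h_0·m_1 = 6(Δ_0 - p'(2)) = 18 and h_1·m_1 + 2h_1·m_2 = 6(p'(4) - Δ_1) = -6.
Forward elimination and back-substitution give m_0 = 12, m_1 = -6, m_2 = 0.
On [2, 3], p(t) = -4 + 2·(t - 2) + 6·(t - 2)² - 3·(t - 2)³.
With (t - 2) = 3/4: p(11/4) = -25/64.

-0.3906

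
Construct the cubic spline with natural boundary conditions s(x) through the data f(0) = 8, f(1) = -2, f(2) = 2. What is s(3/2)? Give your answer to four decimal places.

Write M_i for s''(x_i). With h_i = 1, 1 and divided differences Δ_i = -10, 4, the continuity of s' gives the tridiagonal system
  1·M_0 + 4·M_1 + 1·M_2 = 6(Δ_1 - Δ_0) = 84
Natural end conditions: M_0 = M_2 = 0.
Hence M_0 = 0, M_1 = 21, M_2 = 0.
On [1, 2], s(x) = -2 - 3·(x - 1) + 21/2·(x - 1)² - 7/2·(x - 1)³.
With (x - 1) = 1/2: s(3/2) = -21/16.

-1.3125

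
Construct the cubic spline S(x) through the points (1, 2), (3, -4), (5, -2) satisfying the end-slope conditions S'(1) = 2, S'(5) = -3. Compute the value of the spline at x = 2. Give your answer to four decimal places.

Write M_i for S''(x_i). With h_i = 2, 2 and divided differences Δ_i = -3, 1, the continuity of S' gives the tridiagonal system
  2·M_0 + 8·M_1 + 2·M_2 = 6(Δ_1 - Δ_0) = 24
Clamped end conditions give two more equations: 2h_0·M_0 + h_0·M_1 = 6(Δ_0 - S'(1)) = -30 and h_1·M_1 + 2h_1·M_2 = 6(S'(5) - Δ_1) = -24.
Forward elimination and back-substitution give M_0 = -47/4, M_1 = 17/2, M_2 = -41/4.
On [1, 3], S(x) = 2 + 2·(x - 1) - 47/8·(x - 1)² + 27/16·(x - 1)³.
With (x - 1) = 1: S(2) = -3/16.

-0.1875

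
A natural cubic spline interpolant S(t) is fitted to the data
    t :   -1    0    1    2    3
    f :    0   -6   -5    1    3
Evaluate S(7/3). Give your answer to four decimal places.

With M_i denoting the second derivative at x_i, h_i = 1, 1, 1, 1, and Δ_i = (y_(i+1) − y_i)/h_i = -6, 1, 6, 2:
  1·M_0 + 4·M_1 + 1·M_2 = 6(Δ_1 - Δ_0) = 42
  1·M_1 + 4·M_2 + 1·M_3 = 6(Δ_2 - Δ_1) = 30
  1·M_2 + 4·M_3 + 1·M_4 = 6(Δ_3 - Δ_2) = -24
Natural end conditions: M_0 = M_4 = 0.
Forward elimination and back-substitution give M_0 = 0, M_1 = 243/28, M_2 = 51/7, M_3 = -219/28, M_4 = 0.
On [2, 3], S(t) = 1 + 129/28·(t - 2) - 219/56·(t - 2)² + 73/56·(t - 2)³.
With (t - 2) = 1/3: S(7/3) = 1625/756.

2.1495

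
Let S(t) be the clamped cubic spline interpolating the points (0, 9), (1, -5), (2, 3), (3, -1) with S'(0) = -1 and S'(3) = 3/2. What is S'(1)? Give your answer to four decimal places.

-5.2333

Let M_i = S''(x_i). Step sizes h_i = 1, 1, 1; slopes of the chords Δ_i = (y_(i+1) - y_i)/h_i = -14, 8, -4.
  1·M_0 + 4·M_1 + 1·M_2 = 6(Δ_1 - Δ_0) = 132
  1·M_1 + 4·M_2 + 1·M_3 = 6(Δ_2 - Δ_1) = -72
Clamped end conditions give two more equations: 2h_0·M_0 + h_0·M_1 = 6(Δ_0 - S'(0)) = -78 and h_2·M_2 + 2h_2·M_3 = 6(S'(3) - Δ_2) = 33.
Hence M_0 = -1043/15, M_1 = 916/15, M_2 = -641/15, M_3 = 568/15.
On [1, 2], S'(t) = b_1 + 2c_1·(t - 1) + 3d_1·(t - 1)² with b_1 = Δ_1 - h_1(2M_1 + M_2)/6 = -157/30, c_1 = M_1/2 = 458/15, d_1 = (M_2 - M_1)/(6h_1) = -173/10. So S'(1) = -157/30.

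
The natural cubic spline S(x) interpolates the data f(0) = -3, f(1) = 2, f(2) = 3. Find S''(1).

With M_i denoting the second derivative at x_i, h_i = 1, 1, and Δ_i = (y_(i+1) − y_i)/h_i = 5, 1:
  1·M_0 + 4·M_1 + 1·M_2 = 6(Δ_1 - Δ_0) = -24
Natural end conditions: M_0 = M_2 = 0.
Hence M_0 = 0, M_1 = -6, M_2 = 0.

-6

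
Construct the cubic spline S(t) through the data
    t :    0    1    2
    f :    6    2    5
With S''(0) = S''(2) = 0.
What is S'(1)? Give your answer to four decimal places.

-0.5000

Write M_i for S''(x_i). With h_i = 1, 1 and divided differences Δ_i = -4, 3, the continuity of S' gives the tridiagonal system
  1·M_0 + 4·M_1 + 1·M_2 = 6(Δ_1 - Δ_0) = 42
Natural end conditions: M_0 = M_2 = 0.
Solving: M_0 = 0, M_1 = 21/2, M_2 = 0.
On [1, 2], S'(t) = b_1 + 2c_1·(t - 1) + 3d_1·(t - 1)² with b_1 = Δ_1 - h_1(2M_1 + M_2)/6 = -1/2, c_1 = M_1/2 = 21/4, d_1 = (M_2 - M_1)/(6h_1) = -7/4. So S'(1) = -1/2.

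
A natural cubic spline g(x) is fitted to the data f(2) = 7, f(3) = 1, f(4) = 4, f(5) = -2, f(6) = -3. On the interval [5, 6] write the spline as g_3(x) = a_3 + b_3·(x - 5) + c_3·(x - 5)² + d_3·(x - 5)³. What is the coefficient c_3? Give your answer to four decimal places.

6.4286

With m_i denoting the second derivative at x_i, h_i = 1, 1, 1, 1, and Δ_i = (y_(i+1) − y_i)/h_i = -6, 3, -6, -1:
  1·m_0 + 4·m_1 + 1·m_2 = 6(Δ_1 - Δ_0) = 54
  1·m_1 + 4·m_2 + 1·m_3 = 6(Δ_2 - Δ_1) = -54
  1·m_2 + 4·m_3 + 1·m_4 = 6(Δ_3 - Δ_2) = 30
Natural end conditions: m_0 = m_4 = 0.
Solving: m_0 = 0, m_1 = 132/7, m_2 = -150/7, m_3 = 90/7, m_4 = 0.
On [5, 6], with g_3(x) = a_3 + b_3·(x - 5) + c_3·(x - 5)² + d_3·(x - 5)³: c_3 = m_3/2 = 45/7, d_3 = (m_4 - m_3)/(6h_3) = -15/7, b_3 = Δ_3 - h_3(2m_3 + m_4)/6 = -37/7.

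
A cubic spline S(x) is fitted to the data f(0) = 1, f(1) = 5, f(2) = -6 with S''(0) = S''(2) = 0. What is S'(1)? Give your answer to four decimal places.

With σ_i denoting the second derivative at x_i, h_i = 1, 1, and Δ_i = (y_(i+1) − y_i)/h_i = 4, -11:
  1·σ_0 + 4·σ_1 + 1·σ_2 = 6(Δ_1 - Δ_0) = -90
Natural end conditions: σ_0 = σ_2 = 0.
Hence σ_0 = 0, σ_1 = -45/2, σ_2 = 0.
On [1, 2], S'(x) = b_1 + 2c_1·(x - 1) + 3d_1·(x - 1)² with b_1 = Δ_1 - h_1(2σ_1 + σ_2)/6 = -7/2, c_1 = σ_1/2 = -45/4, d_1 = (σ_2 - σ_1)/(6h_1) = 15/4. So S'(1) = -7/2.

-3.5000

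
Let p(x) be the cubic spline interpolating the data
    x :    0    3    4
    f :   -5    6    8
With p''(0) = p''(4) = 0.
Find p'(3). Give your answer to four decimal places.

2.4167

Write σ_i for p''(x_i). With h_i = 3, 1 and divided differences Δ_i = 11/3, 2, the continuity of p' gives the tridiagonal system
  3·σ_0 + 8·σ_1 + 1·σ_2 = 6(Δ_1 - Δ_0) = -10
Natural end conditions: σ_0 = σ_2 = 0.
Solving the tridiagonal system: σ_0 = 0, σ_1 = -5/4, σ_2 = 0.
On [3, 4], p'(x) = b_1 + 2c_1·(x - 3) + 3d_1·(x - 3)² with b_1 = Δ_1 - h_1(2σ_1 + σ_2)/6 = 29/12, c_1 = σ_1/2 = -5/8, d_1 = (σ_2 - σ_1)/(6h_1) = 5/24. So p'(3) = 29/12.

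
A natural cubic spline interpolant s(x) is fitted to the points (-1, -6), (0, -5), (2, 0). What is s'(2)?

Write σ_i for s''(x_i). With h_i = 1, 2 and divided differences Δ_i = 1, 5/2, the continuity of s' gives the tridiagonal system
  1·σ_0 + 6·σ_1 + 2·σ_2 = 6(Δ_1 - Δ_0) = 9
Natural end conditions: σ_0 = σ_2 = 0.
Forward elimination and back-substitution give σ_0 = 0, σ_1 = 3/2, σ_2 = 0.
On [0, 2], s'(x) = b_1 + 2c_1·x + 3d_1·x² with b_1 = Δ_1 - h_1(2σ_1 + σ_2)/6 = 3/2, c_1 = σ_1/2 = 3/4, d_1 = (σ_2 - σ_1)/(6h_1) = -1/8. So s'(2) = 3.

3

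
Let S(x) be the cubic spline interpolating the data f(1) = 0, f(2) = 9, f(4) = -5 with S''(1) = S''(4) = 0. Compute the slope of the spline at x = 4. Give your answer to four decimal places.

Write M_i for S''(x_i). With h_i = 1, 2 and divided differences Δ_i = 9, -7, the continuity of S' gives the tridiagonal system
  1·M_0 + 6·M_1 + 2·M_2 = 6(Δ_1 - Δ_0) = -96
Natural end conditions: M_0 = M_2 = 0.
Solving: M_0 = 0, M_1 = -16, M_2 = 0.
On [2, 4], S'(x) = b_1 + 2c_1·(x - 2) + 3d_1·(x - 2)² with b_1 = Δ_1 - h_1(2M_1 + M_2)/6 = 11/3, c_1 = M_1/2 = -8, d_1 = (M_2 - M_1)/(6h_1) = 4/3. So S'(4) = -37/3.

-12.3333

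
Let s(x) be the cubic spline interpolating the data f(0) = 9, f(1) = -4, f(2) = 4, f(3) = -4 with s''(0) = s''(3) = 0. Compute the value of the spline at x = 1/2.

0

Let σ_i = s''(x_i). Step sizes h_i = 1, 1, 1; slopes of the chords Δ_i = (y_(i+1) - y_i)/h_i = -13, 8, -8.
  1·σ_0 + 4·σ_1 + 1·σ_2 = 6(Δ_1 - Δ_0) = 126
  1·σ_1 + 4·σ_2 + 1·σ_3 = 6(Δ_2 - Δ_1) = -96
Natural end conditions: σ_0 = σ_3 = 0.
Forward elimination and back-substitution give σ_0 = 0, σ_1 = 40, σ_2 = -34, σ_3 = 0.
On [0, 1], s(x) = 9 - 59/3·x + 0·x² + 20/3·x³.
With x = 1/2: s(1/2) = 0.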